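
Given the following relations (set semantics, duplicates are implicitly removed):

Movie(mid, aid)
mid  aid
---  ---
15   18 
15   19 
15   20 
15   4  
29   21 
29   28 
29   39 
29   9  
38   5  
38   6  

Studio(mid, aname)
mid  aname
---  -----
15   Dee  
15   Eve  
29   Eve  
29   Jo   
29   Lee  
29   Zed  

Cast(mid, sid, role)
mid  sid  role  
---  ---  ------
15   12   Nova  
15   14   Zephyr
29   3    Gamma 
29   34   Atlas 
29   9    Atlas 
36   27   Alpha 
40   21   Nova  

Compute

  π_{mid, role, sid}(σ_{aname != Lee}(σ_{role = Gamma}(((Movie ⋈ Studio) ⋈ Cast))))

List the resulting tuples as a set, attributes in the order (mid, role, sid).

{(29, Gamma, 3)}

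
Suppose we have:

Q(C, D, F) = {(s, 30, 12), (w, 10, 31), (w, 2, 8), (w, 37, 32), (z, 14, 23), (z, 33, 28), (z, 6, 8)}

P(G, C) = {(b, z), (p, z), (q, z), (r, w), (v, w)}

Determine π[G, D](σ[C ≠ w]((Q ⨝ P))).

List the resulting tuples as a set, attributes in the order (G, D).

{(b, 14), (b, 33), (b, 6), (p, 14), (p, 33), (p, 6), (q, 14), (q, 33), (q, 6)}

Joining Q and P on C yields {(w, 10, 31, r), (w, 10, 31, v), (w, 2, 8, r), (w, 2, 8, v), (w, 37, 32, r), (w, 37, 32, v), (z, 14, 23, b), (z, 14, 23, p), (z, 14, 23, q), (z, 33, 28, b), (z, 33, 28, p), (z, 33, 28, q), (z, 6, 8, b), (z, 6, 8, p), (z, 6, 8, q)}.
Selection C ≠ w: {(z, 14, 23, b), (z, 14, 23, p), (z, 14, 23, q), (z, 33, 28, b), (z, 33, 28, p), (z, 33, 28, q), (z, 6, 8, b), (z, 6, 8, p), (z, 6, 8, q)}
Keep only column(s) G, D: {(b, 14), (b, 33), (b, 6), (p, 14), (p, 33), (p, 6), (q, 14), (q, 33), (q, 6)}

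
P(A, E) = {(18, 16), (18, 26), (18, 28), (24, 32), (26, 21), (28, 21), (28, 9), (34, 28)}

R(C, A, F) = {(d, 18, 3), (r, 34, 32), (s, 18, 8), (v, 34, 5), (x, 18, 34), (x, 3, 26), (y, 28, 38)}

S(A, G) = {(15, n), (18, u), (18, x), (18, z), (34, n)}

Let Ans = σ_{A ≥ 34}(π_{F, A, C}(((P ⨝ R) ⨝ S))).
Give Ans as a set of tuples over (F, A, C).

{(32, 34, r), (5, 34, v)}

Joining P and R on A yields {(18, 16, d, 3), (18, 16, s, 8), (18, 16, x, 34), (18, 26, d, 3), (18, 26, s, 8), (18, 26, x, 34), (18, 28, d, 3), (18, 28, s, 8), (18, 28, x, 34), (28, 21, y, 38), (28, 9, y, 38), (34, 28, r, 32), (34, 28, v, 5)}.
Joining (P ⨝ R) and S on A yields {(18, 16, d, 3, u), (18, 16, d, 3, x), (18, 16, d, 3, z), (18, 16, s, 8, u), (18, 16, s, 8, x), (18, 16, s, 8, z), (18, 16, x, 34, u), (18, 16, x, 34, x), (18, 16, x, 34, z), (18, 26, d, 3, u), (18, 26, d, 3, x), (18, 26, d, 3, z), (18, 26, s, 8, u), (18, 26, s, 8, x), (18, 26, s, 8, z), (18, 26, x, 34, u), (18, 26, x, 34, x), (18, 26, x, 34, z), (18, 28, d, 3, u), (18, 28, d, 3, x), (18, 28, d, 3, z), (18, 28, s, 8, u), (18, 28, s, 8, x), (18, 28, s, 8, z), (18, 28, x, 34, u), (18, 28, x, 34, x), (18, 28, x, 34, z), (34, 28, r, 32, n), (34, 28, v, 5, n)}.
Projecting to F, A, C (24 duplicate(s) eliminated): {(3, 18, d), (32, 34, r), (34, 18, x), (5, 34, v), (8, 18, s)}
Filtering on A ≥ 34 leaves {(32, 34, r), (5, 34, v)}.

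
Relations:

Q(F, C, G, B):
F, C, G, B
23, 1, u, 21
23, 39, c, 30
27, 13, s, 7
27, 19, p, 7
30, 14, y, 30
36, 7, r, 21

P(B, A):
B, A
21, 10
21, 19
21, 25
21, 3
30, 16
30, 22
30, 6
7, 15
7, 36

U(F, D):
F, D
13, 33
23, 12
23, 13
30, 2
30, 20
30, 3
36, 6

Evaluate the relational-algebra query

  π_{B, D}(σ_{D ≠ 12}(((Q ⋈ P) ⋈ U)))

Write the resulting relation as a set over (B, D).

{(21, 13), (21, 6), (30, 13), (30, 2), (30, 20), (30, 3)}

Natural join on B: {(23, 1, u, 21, 10), (23, 1, u, 21, 19), (23, 1, u, 21, 25), (23, 1, u, 21, 3), (23, 39, c, 30, 16), (23, 39, c, 30, 22), (23, 39, c, 30, 6), (27, 13, s, 7, 15), (27, 13, s, 7, 36), (27, 19, p, 7, 15), (27, 19, p, 7, 36), (30, 14, y, 30, 16), (30, 14, y, 30, 22), (30, 14, y, 30, 6), (36, 7, r, 21, 10), (36, 7, r, 21, 19), (36, 7, r, 21, 25), (36, 7, r, 21, 3)}
Natural join on F: {(23, 1, u, 21, 10, 12), (23, 1, u, 21, 10, 13), (23, 1, u, 21, 19, 12), (23, 1, u, 21, 19, 13), (23, 1, u, 21, 25, 12), (23, 1, u, 21, 25, 13), (23, 1, u, 21, 3, 12), (23, 1, u, 21, 3, 13), (23, 39, c, 30, 16, 12), (23, 39, c, 30, 16, 13), (23, 39, c, 30, 22, 12), (23, 39, c, 30, 22, 13), (23, 39, c, 30, 6, 12), (23, 39, c, 30, 6, 13), (30, 14, y, 30, 16, 2), (30, 14, y, 30, 16, 20), (30, 14, y, 30, 16, 3), (30, 14, y, 30, 22, 2), (30, 14, y, 30, 22, 20), (30, 14, y, 30, 22, 3), (30, 14, y, 30, 6, 2), (30, 14, y, 30, 6, 20), (30, 14, y, 30, 6, 3), (36, 7, r, 21, 10, 6), (36, 7, r, 21, 19, 6), (36, 7, r, 21, 25, 6), (36, 7, r, 21, 3, 6)}
Filtering on D ≠ 12 leaves {(23, 1, u, 21, 10, 13), (23, 1, u, 21, 19, 13), (23, 1, u, 21, 25, 13), (23, 1, u, 21, 3, 13), (23, 39, c, 30, 16, 13), (23, 39, c, 30, 22, 13), (23, 39, c, 30, 6, 13), (30, 14, y, 30, 16, 2), (30, 14, y, 30, 16, 20), (30, 14, y, 30, 16, 3), (30, 14, y, 30, 22, 2), (30, 14, y, 30, 22, 20), (30, 14, y, 30, 22, 3), (30, 14, y, 30, 6, 2), (30, 14, y, 30, 6, 20), (30, 14, y, 30, 6, 3), (36, 7, r, 21, 10, 6), (36, 7, r, 21, 19, 6), (36, 7, r, 21, 25, 6), (36, 7, r, 21, 3, 6)}.
π[B, D]: project onto (B, D) (14 duplicate(s) eliminated) → {(21, 13), (21, 6), (30, 13), (30, 2), (30, 20), (30, 3)}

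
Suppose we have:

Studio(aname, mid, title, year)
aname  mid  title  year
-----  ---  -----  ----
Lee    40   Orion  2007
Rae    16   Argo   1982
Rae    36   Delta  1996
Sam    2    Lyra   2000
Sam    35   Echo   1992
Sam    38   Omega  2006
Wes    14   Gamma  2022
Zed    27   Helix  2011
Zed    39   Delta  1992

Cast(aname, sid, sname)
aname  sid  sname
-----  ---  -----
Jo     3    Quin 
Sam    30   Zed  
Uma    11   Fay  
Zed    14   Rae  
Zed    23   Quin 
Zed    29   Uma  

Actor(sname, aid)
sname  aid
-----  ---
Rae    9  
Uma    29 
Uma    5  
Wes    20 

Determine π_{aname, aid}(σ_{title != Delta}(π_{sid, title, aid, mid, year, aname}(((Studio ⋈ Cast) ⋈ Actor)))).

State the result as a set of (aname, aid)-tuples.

Studio ⋈ Cast (natural join on aname): {(Sam, 2, Lyra, 2000, 30, Zed), (Sam, 35, Echo, 1992, 30, Zed), (Sam, 38, Omega, 2006, 30, Zed), (Zed, 27, Helix, 2011, 14, Rae), (Zed, 27, Helix, 2011, 23, Quin), (Zed, 27, Helix, 2011, 29, Uma), (Zed, 39, Delta, 1992, 14, Rae), (Zed, 39, Delta, 1992, 23, Quin), (Zed, 39, Delta, 1992, 29, Uma)}
(Studio ⋈ Cast) ⋈ Actor (natural join on sname): {(Zed, 27, Helix, 2011, 14, Rae, 9), (Zed, 27, Helix, 2011, 29, Uma, 29), (Zed, 27, Helix, 2011, 29, Uma, 5), (Zed, 39, Delta, 1992, 14, Rae, 9), (Zed, 39, Delta, 1992, 29, Uma, 29), (Zed, 39, Delta, 1992, 29, Uma, 5)}
π[sid, title, aid, mid, year, aname]: project onto (sid, title, aid, mid, year, aname) → {(14, Delta, 9, 39, 1992, Zed), (14, Helix, 9, 27, 2011, Zed), (29, Delta, 29, 39, 1992, Zed), (29, Delta, 5, 39, 1992, Zed), (29, Helix, 29, 27, 2011, Zed), (29, Helix, 5, 27, 2011, Zed)}
Selection title != Delta: {(14, Helix, 9, 27, 2011, Zed), (29, Helix, 29, 27, 2011, Zed), (29, Helix, 5, 27, 2011, Zed)}
π[aname, aid]: project onto (aname, aid) → {(Zed, 29), (Zed, 5), (Zed, 9)}

{(Zed, 29), (Zed, 5), (Zed, 9)}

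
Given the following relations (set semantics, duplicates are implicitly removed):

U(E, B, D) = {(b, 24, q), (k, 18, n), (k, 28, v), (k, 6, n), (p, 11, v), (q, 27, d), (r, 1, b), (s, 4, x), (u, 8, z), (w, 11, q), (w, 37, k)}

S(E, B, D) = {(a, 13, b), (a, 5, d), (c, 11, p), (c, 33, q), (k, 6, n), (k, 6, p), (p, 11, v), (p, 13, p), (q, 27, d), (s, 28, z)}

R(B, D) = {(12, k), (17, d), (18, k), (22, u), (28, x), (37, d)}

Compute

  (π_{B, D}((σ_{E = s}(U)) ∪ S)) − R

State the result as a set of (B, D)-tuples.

Selection E = s: {(s, 4, x)}
Set union of the two operands is {(a, 13, b), (a, 5, d), (c, 11, p), (c, 33, q), (k, 6, n), (k, 6, p), (p, 11, v), (p, 13, p), (q, 27, d), (s, 28, z), (s, 4, x)}.
Keep only column(s) B, D: {(11, p), (11, v), (13, b), (13, p), (27, d), (28, z), (33, q), (4, x), (5, d), (6, n), (6, p)}
Set difference of the two operands is {(11, p), (11, v), (13, b), (13, p), (27, d), (28, z), (33, q), (4, x), (5, d), (6, n), (6, p)}.

{(11, p), (11, v), (13, b), (13, p), (27, d), (28, z), (33, q), (4, x), (5, d), (6, n), (6, p)}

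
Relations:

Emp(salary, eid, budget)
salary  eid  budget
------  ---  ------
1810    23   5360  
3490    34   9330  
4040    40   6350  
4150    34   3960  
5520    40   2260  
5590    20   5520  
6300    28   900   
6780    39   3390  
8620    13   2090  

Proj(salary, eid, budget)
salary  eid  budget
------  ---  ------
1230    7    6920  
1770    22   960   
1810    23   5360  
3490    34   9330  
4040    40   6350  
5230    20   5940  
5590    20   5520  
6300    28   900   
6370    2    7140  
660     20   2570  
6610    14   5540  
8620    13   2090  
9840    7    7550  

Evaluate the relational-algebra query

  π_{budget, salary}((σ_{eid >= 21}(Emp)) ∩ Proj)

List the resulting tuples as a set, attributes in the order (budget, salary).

{(5360, 1810), (6350, 4040), (900, 6300), (9330, 3490)}

Filtering on eid >= 21 leaves {(1810, 23, 5360), (3490, 34, 9330), (4040, 40, 6350), (4150, 34, 3960), (5520, 40, 2260), (6300, 28, 900), (6780, 39, 3390)}.
Set intersection of the two operands is {(1810, 23, 5360), (3490, 34, 9330), (4040, 40, 6350), (6300, 28, 900)}.
π[budget, salary]: project onto (budget, salary) → {(5360, 1810), (6350, 4040), (900, 6300), (9330, 3490)}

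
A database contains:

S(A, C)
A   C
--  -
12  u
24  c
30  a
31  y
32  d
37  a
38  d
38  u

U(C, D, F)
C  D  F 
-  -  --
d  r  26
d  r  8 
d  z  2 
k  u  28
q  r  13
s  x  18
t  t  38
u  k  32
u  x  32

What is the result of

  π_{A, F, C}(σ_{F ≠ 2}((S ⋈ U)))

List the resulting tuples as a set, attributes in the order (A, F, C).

S ⋈ U (natural join on C): {(12, u, k, 32), (12, u, x, 32), (32, d, r, 26), (32, d, r, 8), (32, d, z, 2), (38, d, r, 26), (38, d, r, 8), (38, d, z, 2), (38, u, k, 32), (38, u, x, 32)}
Selection F ≠ 2: {(12, u, k, 32), (12, u, x, 32), (32, d, r, 26), (32, d, r, 8), (38, d, r, 26), (38, d, r, 8), (38, u, k, 32), (38, u, x, 32)}
Keep only column(s) A, F, C (2 duplicate(s) eliminated): {(12, 32, u), (32, 26, d), (32, 8, d), (38, 26, d), (38, 32, u), (38, 8, d)}

{(12, 32, u), (32, 26, d), (32, 8, d), (38, 26, d), (38, 32, u), (38, 8, d)}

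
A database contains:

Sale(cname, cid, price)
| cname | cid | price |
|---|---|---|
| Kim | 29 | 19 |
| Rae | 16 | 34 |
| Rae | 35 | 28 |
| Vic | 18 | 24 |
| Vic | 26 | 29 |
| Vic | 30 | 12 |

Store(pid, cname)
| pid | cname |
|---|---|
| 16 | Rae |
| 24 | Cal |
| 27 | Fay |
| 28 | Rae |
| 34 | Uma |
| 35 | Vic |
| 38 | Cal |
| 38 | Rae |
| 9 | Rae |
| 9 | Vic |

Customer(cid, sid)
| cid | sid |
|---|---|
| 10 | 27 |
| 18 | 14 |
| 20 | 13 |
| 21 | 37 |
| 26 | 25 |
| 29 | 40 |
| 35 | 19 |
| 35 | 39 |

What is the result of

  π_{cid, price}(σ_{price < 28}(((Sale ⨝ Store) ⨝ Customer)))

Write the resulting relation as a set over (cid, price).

{(18, 24)}

Joining Sale and Store on cname yields {(Rae, 16, 34, 16), (Rae, 16, 34, 28), (Rae, 16, 34, 38), (Rae, 16, 34, 9), (Rae, 35, 28, 16), (Rae, 35, 28, 28), (Rae, 35, 28, 38), (Rae, 35, 28, 9), (Vic, 18, 24, 35), (Vic, 18, 24, 9), (Vic, 26, 29, 35), (Vic, 26, 29, 9), (Vic, 30, 12, 35), (Vic, 30, 12, 9)}.
Joining (Sale ⨝ Store) and Customer on cid yields {(Rae, 35, 28, 16, 19), (Rae, 35, 28, 16, 39), (Rae, 35, 28, 28, 19), (Rae, 35, 28, 28, 39), (Rae, 35, 28, 38, 19), (Rae, 35, 28, 38, 39), (Rae, 35, 28, 9, 19), (Rae, 35, 28, 9, 39), (Vic, 18, 24, 35, 14), (Vic, 18, 24, 9, 14), (Vic, 26, 29, 35, 25), (Vic, 26, 29, 9, 25)}.
σ[price < 28]: keep tuples satisfying price < 28 → {(Vic, 18, 24, 35, 14), (Vic, 18, 24, 9, 14)}
Projecting to cid, price (1 duplicate(s) eliminated): {(18, 24)}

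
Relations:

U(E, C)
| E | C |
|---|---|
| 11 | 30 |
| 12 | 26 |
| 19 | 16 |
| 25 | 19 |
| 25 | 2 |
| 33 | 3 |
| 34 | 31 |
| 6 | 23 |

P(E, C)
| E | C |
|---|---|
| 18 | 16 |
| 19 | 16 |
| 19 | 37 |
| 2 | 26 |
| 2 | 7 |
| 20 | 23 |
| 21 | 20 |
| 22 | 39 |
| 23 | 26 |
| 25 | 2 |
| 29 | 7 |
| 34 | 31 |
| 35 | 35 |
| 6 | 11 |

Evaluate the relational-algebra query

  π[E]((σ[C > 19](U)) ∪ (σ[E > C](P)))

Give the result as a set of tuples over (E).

{11, 12, 18, 19, 21, 25, 29, 34, 6}

σ[C > 19]: keep tuples satisfying C > 19 → {(11, 30), (12, 26), (34, 31), (6, 23)}
σ[E > C]: keep tuples satisfying E > C → {(18, 16), (19, 16), (21, 20), (25, 2), (29, 7), (34, 31)}
Set union of the two operands is {(11, 30), (12, 26), (18, 16), (19, 16), (21, 20), (25, 2), (29, 7), (34, 31), (6, 23)}.
π[E]: project onto (E) → {11, 12, 18, 19, 21, 25, 29, 34, 6}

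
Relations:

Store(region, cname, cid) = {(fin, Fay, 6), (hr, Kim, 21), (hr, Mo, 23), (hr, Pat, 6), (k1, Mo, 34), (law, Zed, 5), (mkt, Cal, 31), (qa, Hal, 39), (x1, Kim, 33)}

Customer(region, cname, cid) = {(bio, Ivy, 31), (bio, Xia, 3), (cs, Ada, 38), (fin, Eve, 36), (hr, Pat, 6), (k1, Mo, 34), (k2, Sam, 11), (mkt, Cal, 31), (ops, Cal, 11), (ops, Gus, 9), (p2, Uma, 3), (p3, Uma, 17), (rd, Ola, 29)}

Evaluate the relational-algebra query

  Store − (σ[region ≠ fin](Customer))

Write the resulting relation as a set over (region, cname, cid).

Apply σ_{region ≠ fin}; surviving tuples: {(bio, Ivy, 31), (bio, Xia, 3), (cs, Ada, 38), (hr, Pat, 6), (k1, Mo, 34), (k2, Sam, 11), (mkt, Cal, 31), (ops, Cal, 11), (ops, Gus, 9), (p2, Uma, 3), (p3, Uma, 17), (rd, Ola, 29)}
Difference: {(fin, Fay, 6), (hr, Kim, 21), (hr, Mo, 23), (hr, Pat, 6), (k1, Mo, 34), (law, Zed, 5), (mkt, Cal, 31), (qa, Hal, 39), (x1, Kim, 33)} with {(bio, Ivy, 31), (bio, Xia, 3), (cs, Ada, 38), (hr, Pat, 6), (k1, Mo, 34), (k2, Sam, 11), (mkt, Cal, 31), (ops, Cal, 11), (ops, Gus, 9), (p2, Uma, 3), (p3, Uma, 17), (rd, Ola, 29)} → {(fin, Fay, 6), (hr, Kim, 21), (hr, Mo, 23), (law, Zed, 5), (qa, Hal, 39), (x1, Kim, 33)}

{(fin, Fay, 6), (hr, Kim, 21), (hr, Mo, 23), (law, Zed, 5), (qa, Hal, 39), (x1, Kim, 33)}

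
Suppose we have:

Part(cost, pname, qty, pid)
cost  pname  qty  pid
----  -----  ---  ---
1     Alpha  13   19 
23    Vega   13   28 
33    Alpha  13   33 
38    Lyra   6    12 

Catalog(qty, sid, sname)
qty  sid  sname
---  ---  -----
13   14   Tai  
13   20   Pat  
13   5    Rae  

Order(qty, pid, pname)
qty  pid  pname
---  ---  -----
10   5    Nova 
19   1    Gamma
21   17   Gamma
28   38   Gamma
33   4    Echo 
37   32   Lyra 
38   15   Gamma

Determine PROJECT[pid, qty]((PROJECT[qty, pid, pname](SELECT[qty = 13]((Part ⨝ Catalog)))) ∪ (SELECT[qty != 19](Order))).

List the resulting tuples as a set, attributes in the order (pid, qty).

{(15, 38), (17, 21), (19, 13), (28, 13), (32, 37), (33, 13), (38, 28), (4, 33), (5, 10)}

Part ⋈ Catalog (natural join on qty): {(1, Alpha, 13, 19, 14, Tai), (1, Alpha, 13, 19, 20, Pat), (1, Alpha, 13, 19, 5, Rae), (23, Vega, 13, 28, 14, Tai), (23, Vega, 13, 28, 20, Pat), (23, Vega, 13, 28, 5, Rae), (33, Alpha, 13, 33, 14, Tai), (33, Alpha, 13, 33, 20, Pat), (33, Alpha, 13, 33, 5, Rae)}
σ[qty = 13]: keep tuples satisfying qty = 13 → {(1, Alpha, 13, 19, 14, Tai), (1, Alpha, 13, 19, 20, Pat), (1, Alpha, 13, 19, 5, Rae), (23, Vega, 13, 28, 14, Tai), (23, Vega, 13, 28, 20, Pat), (23, Vega, 13, 28, 5, Rae), (33, Alpha, 13, 33, 14, Tai), (33, Alpha, 13, 33, 20, Pat), (33, Alpha, 13, 33, 5, Rae)}
π_{qty, pid, pname} gives {(13, 19, Alpha), (13, 28, Vega), (13, 33, Alpha)} (6 duplicate(s) eliminated).
σ[qty != 19]: keep tuples satisfying qty != 19 → {(10, 5, Nova), (21, 17, Gamma), (28, 38, Gamma), (33, 4, Echo), (37, 32, Lyra), (38, 15, Gamma)}
Union: {(13, 19, Alpha), (13, 28, Vega), (13, 33, Alpha)} with {(10, 5, Nova), (21, 17, Gamma), (28, 38, Gamma), (33, 4, Echo), (37, 32, Lyra), (38, 15, Gamma)} → {(10, 5, Nova), (13, 19, Alpha), (13, 28, Vega), (13, 33, Alpha), (21, 17, Gamma), (28, 38, Gamma), (33, 4, Echo), (37, 32, Lyra), (38, 15, Gamma)}
π_{pid, qty} gives {(15, 38), (17, 21), (19, 13), (28, 13), (32, 37), (33, 13), (38, 28), (4, 33), (5, 10)}.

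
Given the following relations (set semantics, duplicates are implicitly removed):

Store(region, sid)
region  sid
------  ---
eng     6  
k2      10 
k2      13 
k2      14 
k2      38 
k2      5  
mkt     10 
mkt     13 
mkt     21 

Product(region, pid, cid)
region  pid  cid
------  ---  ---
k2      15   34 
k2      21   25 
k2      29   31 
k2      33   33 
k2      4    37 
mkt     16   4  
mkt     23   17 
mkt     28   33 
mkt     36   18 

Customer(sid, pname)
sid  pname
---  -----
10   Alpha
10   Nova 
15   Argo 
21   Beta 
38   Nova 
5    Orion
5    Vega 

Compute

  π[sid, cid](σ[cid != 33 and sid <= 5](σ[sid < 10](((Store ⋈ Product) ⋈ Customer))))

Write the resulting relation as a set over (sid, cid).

{(5, 25), (5, 31), (5, 34), (5, 37)}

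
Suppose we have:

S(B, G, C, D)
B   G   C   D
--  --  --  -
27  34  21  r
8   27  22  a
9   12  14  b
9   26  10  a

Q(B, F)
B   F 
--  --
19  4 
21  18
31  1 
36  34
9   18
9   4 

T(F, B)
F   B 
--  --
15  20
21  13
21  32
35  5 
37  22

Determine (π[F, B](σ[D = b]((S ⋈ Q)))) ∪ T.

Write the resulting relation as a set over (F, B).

{(15, 20), (18, 9), (21, 13), (21, 32), (35, 5), (37, 22), (4, 9)}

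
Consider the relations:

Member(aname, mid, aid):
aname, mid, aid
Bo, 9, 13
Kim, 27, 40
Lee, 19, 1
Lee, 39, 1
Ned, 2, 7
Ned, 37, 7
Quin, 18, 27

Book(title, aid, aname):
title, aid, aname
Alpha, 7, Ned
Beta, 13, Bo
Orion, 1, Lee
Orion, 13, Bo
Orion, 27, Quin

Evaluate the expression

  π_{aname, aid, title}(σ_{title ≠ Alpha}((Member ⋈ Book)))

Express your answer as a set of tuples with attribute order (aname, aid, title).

{(Bo, 13, Beta), (Bo, 13, Orion), (Lee, 1, Orion), (Quin, 27, Orion)}

Member ⋈ Book (natural join on aname, aid): {(Bo, 9, 13, Beta), (Bo, 9, 13, Orion), (Lee, 19, 1, Orion), (Lee, 39, 1, Orion), (Ned, 2, 7, Alpha), (Ned, 37, 7, Alpha), (Quin, 18, 27, Orion)}
Apply σ_{title ≠ Alpha}; surviving tuples: {(Bo, 9, 13, Beta), (Bo, 9, 13, Orion), (Lee, 19, 1, Orion), (Lee, 39, 1, Orion), (Quin, 18, 27, Orion)}
Projecting to aname, aid, title (1 duplicate(s) eliminated): {(Bo, 13, Beta), (Bo, 13, Orion), (Lee, 1, Orion), (Quin, 27, Orion)}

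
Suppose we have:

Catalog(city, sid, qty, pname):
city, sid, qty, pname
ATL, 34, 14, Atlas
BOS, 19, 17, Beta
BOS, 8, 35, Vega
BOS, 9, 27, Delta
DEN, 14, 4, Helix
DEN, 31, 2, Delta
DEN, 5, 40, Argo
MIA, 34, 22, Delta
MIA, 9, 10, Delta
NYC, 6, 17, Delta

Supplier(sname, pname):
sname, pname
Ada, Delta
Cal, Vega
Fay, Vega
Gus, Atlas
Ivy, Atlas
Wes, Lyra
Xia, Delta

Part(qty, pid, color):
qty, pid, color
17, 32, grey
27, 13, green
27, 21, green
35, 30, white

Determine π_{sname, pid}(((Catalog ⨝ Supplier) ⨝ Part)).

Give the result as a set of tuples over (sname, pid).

Joining Catalog and Supplier on pname yields {(ATL, 34, 14, Atlas, Gus), (ATL, 34, 14, Atlas, Ivy), (BOS, 8, 35, Vega, Cal), (BOS, 8, 35, Vega, Fay), (BOS, 9, 27, Delta, Ada), (BOS, 9, 27, Delta, Xia), (DEN, 31, 2, Delta, Ada), (DEN, 31, 2, Delta, Xia), (MIA, 34, 22, Delta, Ada), (MIA, 34, 22, Delta, Xia), (MIA, 9, 10, Delta, Ada), (MIA, 9, 10, Delta, Xia), (NYC, 6, 17, Delta, Ada), (NYC, 6, 17, Delta, Xia)}.
Joining (Catalog ⨝ Supplier) and Part on qty yields {(BOS, 8, 35, Vega, Cal, 30, white), (BOS, 8, 35, Vega, Fay, 30, white), (BOS, 9, 27, Delta, Ada, 13, green), (BOS, 9, 27, Delta, Ada, 21, green), (BOS, 9, 27, Delta, Xia, 13, green), (BOS, 9, 27, Delta, Xia, 21, green), (NYC, 6, 17, Delta, Ada, 32, grey), (NYC, 6, 17, Delta, Xia, 32, grey)}.
Projecting to sname, pid: {(Ada, 13), (Ada, 21), (Ada, 32), (Cal, 30), (Fay, 30), (Xia, 13), (Xia, 21), (Xia, 32)}

{(Ada, 13), (Ada, 21), (Ada, 32), (Cal, 30), (Fay, 30), (Xia, 13), (Xia, 21), (Xia, 32)}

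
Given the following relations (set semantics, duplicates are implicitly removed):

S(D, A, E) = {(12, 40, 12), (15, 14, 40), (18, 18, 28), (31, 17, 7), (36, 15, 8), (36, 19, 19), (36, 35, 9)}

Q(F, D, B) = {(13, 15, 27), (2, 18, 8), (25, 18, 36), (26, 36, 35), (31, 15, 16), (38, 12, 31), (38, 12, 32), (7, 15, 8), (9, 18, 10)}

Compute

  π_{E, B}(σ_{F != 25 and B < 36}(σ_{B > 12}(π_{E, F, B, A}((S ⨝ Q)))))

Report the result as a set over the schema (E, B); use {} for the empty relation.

{(12, 31), (12, 32), (19, 35), (40, 16), (40, 27), (8, 35), (9, 35)}

Joining S and Q on D yields {(12, 40, 12, 38, 31), (12, 40, 12, 38, 32), (15, 14, 40, 13, 27), (15, 14, 40, 31, 16), (15, 14, 40, 7, 8), (18, 18, 28, 2, 8), (18, 18, 28, 25, 36), (18, 18, 28, 9, 10), (36, 15, 8, 26, 35), (36, 19, 19, 26, 35), (36, 35, 9, 26, 35)}.
π[E, F, B, A]: project onto (E, F, B, A) → {(12, 38, 31, 40), (12, 38, 32, 40), (19, 26, 35, 19), (28, 2, 8, 18), (28, 25, 36, 18), (28, 9, 10, 18), (40, 13, 27, 14), (40, 31, 16, 14), (40, 7, 8, 14), (8, 26, 35, 15), (9, 26, 35, 35)}
Selection B > 12: {(12, 38, 31, 40), (12, 38, 32, 40), (19, 26, 35, 19), (28, 25, 36, 18), (40, 13, 27, 14), (40, 31, 16, 14), (8, 26, 35, 15), (9, 26, 35, 35)}
Selection F != 25 and B < 36: {(12, 38, 31, 40), (12, 38, 32, 40), (19, 26, 35, 19), (40, 13, 27, 14), (40, 31, 16, 14), (8, 26, 35, 15), (9, 26, 35, 35)}
π[E, B]: project onto (E, B) → {(12, 31), (12, 32), (19, 35), (40, 16), (40, 27), (8, 35), (9, 35)}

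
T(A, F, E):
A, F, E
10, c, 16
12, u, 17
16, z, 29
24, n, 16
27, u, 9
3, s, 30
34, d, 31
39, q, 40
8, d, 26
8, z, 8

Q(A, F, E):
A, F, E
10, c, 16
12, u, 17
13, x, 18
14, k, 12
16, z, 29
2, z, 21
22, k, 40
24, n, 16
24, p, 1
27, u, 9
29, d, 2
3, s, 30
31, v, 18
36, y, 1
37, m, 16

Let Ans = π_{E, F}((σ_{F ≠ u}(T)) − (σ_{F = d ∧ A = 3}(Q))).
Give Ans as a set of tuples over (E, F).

{(16, c), (16, n), (26, d), (29, z), (30, s), (31, d), (40, q), (8, z)}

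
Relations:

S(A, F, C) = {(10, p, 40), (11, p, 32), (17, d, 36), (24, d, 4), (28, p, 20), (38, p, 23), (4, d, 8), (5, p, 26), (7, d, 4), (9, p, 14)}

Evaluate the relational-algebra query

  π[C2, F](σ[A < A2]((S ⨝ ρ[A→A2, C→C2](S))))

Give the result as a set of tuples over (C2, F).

ρ[A→A2, C→C2]: schema becomes (A2, F, C2); tuples unchanged.
Natural join on F: {(10, p, 40, 10, 40), (10, p, 40, 11, 32), (10, p, 40, 28, 20), (10, p, 40, 38, 23), (10, p, 40, 5, 26), (10, p, 40, 9, 14), (11, p, 32, 10, 40), (11, p, 32, 11, 32), (11, p, 32, 28, 20), (11, p, 32, 38, 23), (11, p, 32, 5, 26), (11, p, 32, 9, 14), (17, d, 36, 17, 36), (17, d, 36, 24, 4), (17, d, 36, 4, 8), (17, d, 36, 7, 4), (24, d, 4, 17, 36), (24, d, 4, 24, 4), (24, d, 4, 4, 8), (24, d, 4, 7, 4), (28, p, 20, 10, 40), (28, p, 20, 11, 32), (28, p, 20, 28, 20), (28, p, 20, 38, 23), (28, p, 20, 5, 26), (28, p, 20, 9, 14), (38, p, 23, 10, 40), (38, p, 23, 11, 32), (38, p, 23, 28, 20), (38, p, 23, 38, 23), (38, p, 23, 5, 26), (38, p, 23, 9, 14), (4, d, 8, 17, 36), (4, d, 8, 24, 4), (4, d, 8, 4, 8), (4, d, 8, 7, 4), (5, p, 26, 10, 40), (5, p, 26, 11, 32), (5, p, 26, 28, 20), (5, p, 26, 38, 23), (5, p, 26, 5, 26), (5, p, 26, 9, 14), (7, d, 4, 17, 36), (7, d, 4, 24, 4), (7, d, 4, 4, 8), (7, d, 4, 7, 4), (9, p, 14, 10, 40), (9, p, 14, 11, 32), (9, p, 14, 28, 20), (9, p, 14, 38, 23), (9, p, 14, 5, 26), (9, p, 14, 9, 14)}
Filtering on A < A2 leaves {(10, p, 40, 11, 32), (10, p, 40, 28, 20), (10, p, 40, 38, 23), (11, p, 32, 28, 20), (11, p, 32, 38, 23), (17, d, 36, 24, 4), (28, p, 20, 38, 23), (4, d, 8, 17, 36), (4, d, 8, 24, 4), (4, d, 8, 7, 4), (5, p, 26, 10, 40), (5, p, 26, 11, 32), (5, p, 26, 28, 20), (5, p, 26, 38, 23), (5, p, 26, 9, 14), (7, d, 4, 17, 36), (7, d, 4, 24, 4), (9, p, 14, 10, 40), (9, p, 14, 11, 32), (9, p, 14, 28, 20), (9, p, 14, 38, 23)}.
Keep only column(s) C2, F (14 duplicate(s) eliminated): {(14, p), (20, p), (23, p), (32, p), (36, d), (4, d), (40, p)}

{(14, p), (20, p), (23, p), (32, p), (36, d), (4, d), (40, p)}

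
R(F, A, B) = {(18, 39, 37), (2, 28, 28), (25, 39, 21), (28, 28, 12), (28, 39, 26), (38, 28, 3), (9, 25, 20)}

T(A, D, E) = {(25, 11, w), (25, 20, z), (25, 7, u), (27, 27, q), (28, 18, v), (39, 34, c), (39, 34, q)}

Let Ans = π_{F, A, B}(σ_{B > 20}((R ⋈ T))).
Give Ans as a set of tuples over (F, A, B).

Natural join on A: {(18, 39, 37, 34, c), (18, 39, 37, 34, q), (2, 28, 28, 18, v), (25, 39, 21, 34, c), (25, 39, 21, 34, q), (28, 28, 12, 18, v), (28, 39, 26, 34, c), (28, 39, 26, 34, q), (38, 28, 3, 18, v), (9, 25, 20, 11, w), (9, 25, 20, 20, z), (9, 25, 20, 7, u)}
Apply σ_{B > 20}; surviving tuples: {(18, 39, 37, 34, c), (18, 39, 37, 34, q), (2, 28, 28, 18, v), (25, 39, 21, 34, c), (25, 39, 21, 34, q), (28, 39, 26, 34, c), (28, 39, 26, 34, q)}
π[F, A, B]: project onto (F, A, B) (3 duplicate(s) eliminated) → {(18, 39, 37), (2, 28, 28), (25, 39, 21), (28, 39, 26)}

{(18, 39, 37), (2, 28, 28), (25, 39, 21), (28, 39, 26)}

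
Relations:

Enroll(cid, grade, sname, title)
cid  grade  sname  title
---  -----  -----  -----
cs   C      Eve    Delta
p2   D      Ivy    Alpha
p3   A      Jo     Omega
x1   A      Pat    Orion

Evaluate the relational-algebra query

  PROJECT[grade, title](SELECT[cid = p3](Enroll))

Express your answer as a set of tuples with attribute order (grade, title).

Apply σ_{cid = p3}; surviving tuples: {(p3, A, Jo, Omega)}
Projecting to grade, title: {(A, Omega)}

{(A, Omega)}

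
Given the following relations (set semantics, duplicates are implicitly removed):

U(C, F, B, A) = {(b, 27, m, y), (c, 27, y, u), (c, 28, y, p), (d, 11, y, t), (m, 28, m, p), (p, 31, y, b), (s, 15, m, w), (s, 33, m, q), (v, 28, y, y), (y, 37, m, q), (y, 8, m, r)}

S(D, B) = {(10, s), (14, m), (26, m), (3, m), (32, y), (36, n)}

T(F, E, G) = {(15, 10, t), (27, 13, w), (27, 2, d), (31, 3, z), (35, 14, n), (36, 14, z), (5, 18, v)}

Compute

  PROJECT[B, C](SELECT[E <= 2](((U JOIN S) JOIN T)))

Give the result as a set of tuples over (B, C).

Joining U and S on B yields {(b, 27, m, y, 14), (b, 27, m, y, 26), (b, 27, m, y, 3), (c, 27, y, u, 32), (c, 28, y, p, 32), (d, 11, y, t, 32), (m, 28, m, p, 14), (m, 28, m, p, 26), (m, 28, m, p, 3), (p, 31, y, b, 32), (s, 15, m, w, 14), (s, 15, m, w, 26), (s, 15, m, w, 3), (s, 33, m, q, 14), (s, 33, m, q, 26), (s, 33, m, q, 3), (v, 28, y, y, 32), (y, 37, m, q, 14), (y, 37, m, q, 26), (y, 37, m, q, 3), (y, 8, m, r, 14), (y, 8, m, r, 26), (y, 8, m, r, 3)}.
Joining (U JOIN S) and T on F yields {(b, 27, m, y, 14, 13, w), (b, 27, m, y, 14, 2, d), (b, 27, m, y, 26, 13, w), (b, 27, m, y, 26, 2, d), (b, 27, m, y, 3, 13, w), (b, 27, m, y, 3, 2, d), (c, 27, y, u, 32, 13, w), (c, 27, y, u, 32, 2, d), (p, 31, y, b, 32, 3, z), (s, 15, m, w, 14, 10, t), (s, 15, m, w, 26, 10, t), (s, 15, m, w, 3, 10, t)}.
Apply σ_{E <= 2}; surviving tuples: {(b, 27, m, y, 14, 2, d), (b, 27, m, y, 26, 2, d), (b, 27, m, y, 3, 2, d), (c, 27, y, u, 32, 2, d)}
π_{B, C} gives {(m, b), (y, c)} (2 duplicate(s) eliminated).

{(m, b), (y, c)}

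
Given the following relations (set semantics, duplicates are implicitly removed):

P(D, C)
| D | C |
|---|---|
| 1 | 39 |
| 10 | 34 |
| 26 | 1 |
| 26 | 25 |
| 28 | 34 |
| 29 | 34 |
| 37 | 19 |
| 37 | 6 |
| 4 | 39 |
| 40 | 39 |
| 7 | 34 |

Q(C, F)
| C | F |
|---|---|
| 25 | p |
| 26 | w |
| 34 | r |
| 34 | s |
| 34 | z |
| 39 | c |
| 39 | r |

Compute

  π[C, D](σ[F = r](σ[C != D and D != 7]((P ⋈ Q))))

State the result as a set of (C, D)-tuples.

{(34, 10), (34, 28), (34, 29), (39, 1), (39, 4), (39, 40)}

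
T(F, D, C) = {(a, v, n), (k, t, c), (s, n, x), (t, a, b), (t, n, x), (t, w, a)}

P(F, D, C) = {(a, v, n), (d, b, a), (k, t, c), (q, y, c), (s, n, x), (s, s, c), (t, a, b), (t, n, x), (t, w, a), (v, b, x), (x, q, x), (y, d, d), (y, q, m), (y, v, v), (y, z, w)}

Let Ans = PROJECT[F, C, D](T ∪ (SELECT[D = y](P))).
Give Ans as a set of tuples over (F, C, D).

{(a, n, v), (k, c, t), (q, c, y), (s, x, n), (t, a, w), (t, b, a), (t, x, n)}

Apply σ_{D = y}; surviving tuples: {(q, y, c)}
Union: {(a, v, n), (k, t, c), (s, n, x), (t, a, b), (t, n, x), (t, w, a)} with {(q, y, c)} → {(a, v, n), (k, t, c), (q, y, c), (s, n, x), (t, a, b), (t, n, x), (t, w, a)}
π[F, C, D]: project onto (F, C, D) → {(a, n, v), (k, c, t), (q, c, y), (s, x, n), (t, a, w), (t, b, a), (t, x, n)}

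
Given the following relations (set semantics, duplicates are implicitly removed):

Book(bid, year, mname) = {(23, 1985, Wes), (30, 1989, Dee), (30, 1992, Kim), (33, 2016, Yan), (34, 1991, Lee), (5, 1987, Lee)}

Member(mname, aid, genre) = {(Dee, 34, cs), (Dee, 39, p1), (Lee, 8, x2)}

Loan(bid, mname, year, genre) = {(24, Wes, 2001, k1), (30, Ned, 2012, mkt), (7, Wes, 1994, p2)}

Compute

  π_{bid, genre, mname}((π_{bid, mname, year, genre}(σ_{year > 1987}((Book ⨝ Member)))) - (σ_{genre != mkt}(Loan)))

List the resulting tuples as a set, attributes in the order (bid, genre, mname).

{(30, cs, Dee), (30, p1, Dee), (34, x2, Lee)}

Book ⋈ Member (natural join on mname): {(30, 1989, Dee, 34, cs), (30, 1989, Dee, 39, p1), (34, 1991, Lee, 8, x2), (5, 1987, Lee, 8, x2)}
Filtering on year > 1987 leaves {(30, 1989, Dee, 34, cs), (30, 1989, Dee, 39, p1), (34, 1991, Lee, 8, x2)}.
π_{bid, mname, year, genre} gives {(30, Dee, 1989, cs), (30, Dee, 1989, p1), (34, Lee, 1991, x2)}.
Filtering on genre != mkt leaves {(24, Wes, 2001, k1), (7, Wes, 1994, p2)}.
Difference: {(30, Dee, 1989, cs), (30, Dee, 1989, p1), (34, Lee, 1991, x2)} with {(24, Wes, 2001, k1), (7, Wes, 1994, p2)} → {(30, Dee, 1989, cs), (30, Dee, 1989, p1), (34, Lee, 1991, x2)}
π_{bid, genre, mname} gives {(30, cs, Dee), (30, p1, Dee), (34, x2, Lee)}.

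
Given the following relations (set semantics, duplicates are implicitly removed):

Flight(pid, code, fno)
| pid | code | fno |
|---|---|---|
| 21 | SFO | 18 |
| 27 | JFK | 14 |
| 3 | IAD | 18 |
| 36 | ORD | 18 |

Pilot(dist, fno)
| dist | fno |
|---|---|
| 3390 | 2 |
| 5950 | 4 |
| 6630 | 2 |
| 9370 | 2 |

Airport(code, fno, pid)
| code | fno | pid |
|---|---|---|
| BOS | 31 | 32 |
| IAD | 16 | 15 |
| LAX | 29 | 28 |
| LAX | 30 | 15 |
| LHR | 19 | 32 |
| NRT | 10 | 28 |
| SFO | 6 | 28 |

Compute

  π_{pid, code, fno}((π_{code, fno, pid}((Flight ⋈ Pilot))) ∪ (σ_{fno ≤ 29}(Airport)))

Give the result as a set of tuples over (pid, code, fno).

Natural join on fno: {}
π_{code, fno, pid} gives {}.
Filtering on fno ≤ 29 leaves {(IAD, 16, 15), (LAX, 29, 28), (LHR, 19, 32), (NRT, 10, 28), (SFO, 6, 28)}.
Union: {} with {(IAD, 16, 15), (LAX, 29, 28), (LHR, 19, 32), (NRT, 10, 28), (SFO, 6, 28)} → {(IAD, 16, 15), (LAX, 29, 28), (LHR, 19, 32), (NRT, 10, 28), (SFO, 6, 28)}
π_{pid, code, fno} gives {(15, IAD, 16), (28, LAX, 29), (28, NRT, 10), (28, SFO, 6), (32, LHR, 19)}.

{(15, IAD, 16), (28, LAX, 29), (28, NRT, 10), (28, SFO, 6), (32, LHR, 19)}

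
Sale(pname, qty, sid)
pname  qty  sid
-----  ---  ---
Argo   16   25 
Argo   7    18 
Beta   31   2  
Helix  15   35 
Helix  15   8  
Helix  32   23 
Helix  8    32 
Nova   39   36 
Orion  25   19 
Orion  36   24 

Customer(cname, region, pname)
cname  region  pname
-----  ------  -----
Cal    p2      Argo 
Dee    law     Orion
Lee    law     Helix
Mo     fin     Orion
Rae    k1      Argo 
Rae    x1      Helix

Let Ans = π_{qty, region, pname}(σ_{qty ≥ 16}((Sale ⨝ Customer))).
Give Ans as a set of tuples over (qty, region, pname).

{(16, k1, Argo), (16, p2, Argo), (25, fin, Orion), (25, law, Orion), (32, law, Helix), (32, x1, Helix), (36, fin, Orion), (36, law, Orion)}

Sale ⋈ Customer (natural join on pname): {(Argo, 16, 25, Cal, p2), (Argo, 16, 25, Rae, k1), (Argo, 7, 18, Cal, p2), (Argo, 7, 18, Rae, k1), (Helix, 15, 35, Lee, law), (Helix, 15, 35, Rae, x1), (Helix, 15, 8, Lee, law), (Helix, 15, 8, Rae, x1), (Helix, 32, 23, Lee, law), (Helix, 32, 23, Rae, x1), (Helix, 8, 32, Lee, law), (Helix, 8, 32, Rae, x1), (Orion, 25, 19, Dee, law), (Orion, 25, 19, Mo, fin), (Orion, 36, 24, Dee, law), (Orion, 36, 24, Mo, fin)}
Selection qty ≥ 16: {(Argo, 16, 25, Cal, p2), (Argo, 16, 25, Rae, k1), (Helix, 32, 23, Lee, law), (Helix, 32, 23, Rae, x1), (Orion, 25, 19, Dee, law), (Orion, 25, 19, Mo, fin), (Orion, 36, 24, Dee, law), (Orion, 36, 24, Mo, fin)}
Keep only column(s) qty, region, pname: {(16, k1, Argo), (16, p2, Argo), (25, fin, Orion), (25, law, Orion), (32, law, Helix), (32, x1, Helix), (36, fin, Orion), (36, law, Orion)}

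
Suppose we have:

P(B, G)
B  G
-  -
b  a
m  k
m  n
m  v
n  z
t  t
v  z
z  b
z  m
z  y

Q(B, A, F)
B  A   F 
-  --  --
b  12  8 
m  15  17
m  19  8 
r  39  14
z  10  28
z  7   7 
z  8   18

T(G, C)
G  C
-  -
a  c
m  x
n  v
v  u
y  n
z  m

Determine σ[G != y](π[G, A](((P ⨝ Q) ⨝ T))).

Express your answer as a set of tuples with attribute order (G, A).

{(a, 12), (m, 10), (m, 7), (m, 8), (n, 15), (n, 19), (v, 15), (v, 19)}

P ⋈ Q (natural join on B): {(b, a, 12, 8), (m, k, 15, 17), (m, k, 19, 8), (m, n, 15, 17), (m, n, 19, 8), (m, v, 15, 17), (m, v, 19, 8), (z, b, 10, 28), (z, b, 7, 7), (z, b, 8, 18), (z, m, 10, 28), (z, m, 7, 7), (z, m, 8, 18), (z, y, 10, 28), (z, y, 7, 7), (z, y, 8, 18)}
(P ⨝ Q) ⋈ T (natural join on G): {(b, a, 12, 8, c), (m, n, 15, 17, v), (m, n, 19, 8, v), (m, v, 15, 17, u), (m, v, 19, 8, u), (z, m, 10, 28, x), (z, m, 7, 7, x), (z, m, 8, 18, x), (z, y, 10, 28, n), (z, y, 7, 7, n), (z, y, 8, 18, n)}
π_{G, A} gives {(a, 12), (m, 10), (m, 7), (m, 8), (n, 15), (n, 19), (v, 15), (v, 19), (y, 10), (y, 7), (y, 8)}.
Selection G != y: {(a, 12), (m, 10), (m, 7), (m, 8), (n, 15), (n, 19), (v, 15), (v, 19)}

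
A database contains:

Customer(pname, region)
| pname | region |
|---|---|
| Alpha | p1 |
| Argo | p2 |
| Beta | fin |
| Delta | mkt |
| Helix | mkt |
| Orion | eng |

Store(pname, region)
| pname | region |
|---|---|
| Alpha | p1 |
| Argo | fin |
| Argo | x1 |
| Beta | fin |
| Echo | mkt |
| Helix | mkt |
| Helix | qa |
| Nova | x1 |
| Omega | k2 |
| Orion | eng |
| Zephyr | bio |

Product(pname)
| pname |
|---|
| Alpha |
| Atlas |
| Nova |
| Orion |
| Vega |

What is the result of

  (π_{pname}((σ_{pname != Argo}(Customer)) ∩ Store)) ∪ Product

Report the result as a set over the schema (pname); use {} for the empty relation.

{Alpha, Atlas, Beta, Helix, Nova, Orion, Vega}

Selection pname != Argo: {(Alpha, p1), (Beta, fin), (Delta, mkt), (Helix, mkt), (Orion, eng)}
Set intersection of the two operands is {(Alpha, p1), (Beta, fin), (Helix, mkt), (Orion, eng)}.
π[pname]: project onto (pname) → {Alpha, Beta, Helix, Orion}
Set union of the two operands is {Alpha, Atlas, Beta, Helix, Nova, Orion, Vega}.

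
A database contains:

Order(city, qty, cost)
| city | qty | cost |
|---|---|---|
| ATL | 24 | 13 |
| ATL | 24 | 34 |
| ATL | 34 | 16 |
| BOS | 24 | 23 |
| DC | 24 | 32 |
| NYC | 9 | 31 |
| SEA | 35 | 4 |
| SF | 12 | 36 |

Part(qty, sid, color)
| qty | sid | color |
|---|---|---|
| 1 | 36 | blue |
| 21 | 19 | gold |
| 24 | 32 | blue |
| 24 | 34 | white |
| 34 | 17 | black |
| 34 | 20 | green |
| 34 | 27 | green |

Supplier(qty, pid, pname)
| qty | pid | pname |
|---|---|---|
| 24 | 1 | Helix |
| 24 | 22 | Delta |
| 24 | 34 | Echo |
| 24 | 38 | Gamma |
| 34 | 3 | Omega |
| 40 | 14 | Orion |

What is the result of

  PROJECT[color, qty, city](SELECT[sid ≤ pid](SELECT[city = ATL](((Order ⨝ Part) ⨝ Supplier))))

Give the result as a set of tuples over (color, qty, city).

Natural join on qty: {(ATL, 24, 13, 32, blue), (ATL, 24, 13, 34, white), (ATL, 24, 34, 32, blue), (ATL, 24, 34, 34, white), (ATL, 34, 16, 17, black), (ATL, 34, 16, 20, green), (ATL, 34, 16, 27, green), (BOS, 24, 23, 32, blue), (BOS, 24, 23, 34, white), (DC, 24, 32, 32, blue), (DC, 24, 32, 34, white)}
Natural join on qty: {(ATL, 24, 13, 32, blue, 1, Helix), (ATL, 24, 13, 32, blue, 22, Delta), (ATL, 24, 13, 32, blue, 34, Echo), (ATL, 24, 13, 32, blue, 38, Gamma), (ATL, 24, 13, 34, white, 1, Helix), (ATL, 24, 13, 34, white, 22, Delta), (ATL, 24, 13, 34, white, 34, Echo), (ATL, 24, 13, 34, white, 38, Gamma), (ATL, 24, 34, 32, blue, 1, Helix), (ATL, 24, 34, 32, blue, 22, Delta), (ATL, 24, 34, 32, blue, 34, Echo), (ATL, 24, 34, 32, blue, 38, Gamma), (ATL, 24, 34, 34, white, 1, Helix), (ATL, 24, 34, 34, white, 22, Delta), (ATL, 24, 34, 34, white, 34, Echo), (ATL, 24, 34, 34, white, 38, Gamma), (ATL, 34, 16, 17, black, 3, Omega), (ATL, 34, 16, 20, green, 3, Omega), (ATL, 34, 16, 27, green, 3, Omega), (BOS, 24, 23, 32, blue, 1, Helix), (BOS, 24, 23, 32, blue, 22, Delta), (BOS, 24, 23, 32, blue, 34, Echo), (BOS, 24, 23, 32, blue, 38, Gamma), (BOS, 24, 23, 34, white, 1, Helix), (BOS, 24, 23, 34, white, 22, Delta), (BOS, 24, 23, 34, white, 34, Echo), (BOS, 24, 23, 34, white, 38, Gamma), (DC, 24, 32, 32, blue, 1, Helix), (DC, 24, 32, 32, blue, 22, Delta), (DC, 24, 32, 32, blue, 34, Echo), (DC, 24, 32, 32, blue, 38, Gamma), (DC, 24, 32, 34, white, 1, Helix), (DC, 24, 32, 34, white, 22, Delta), (DC, 24, 32, 34, white, 34, Echo), (DC, 24, 32, 34, white, 38, Gamma)}
Apply σ_{city = ATL}; surviving tuples: {(ATL, 24, 13, 32, blue, 1, Helix), (ATL, 24, 13, 32, blue, 22, Delta), (ATL, 24, 13, 32, blue, 34, Echo), (ATL, 24, 13, 32, blue, 38, Gamma), (ATL, 24, 13, 34, white, 1, Helix), (ATL, 24, 13, 34, white, 22, Delta), (ATL, 24, 13, 34, white, 34, Echo), (ATL, 24, 13, 34, white, 38, Gamma), (ATL, 24, 34, 32, blue, 1, Helix), (ATL, 24, 34, 32, blue, 22, Delta), (ATL, 24, 34, 32, blue, 34, Echo), (ATL, 24, 34, 32, blue, 38, Gamma), (ATL, 24, 34, 34, white, 1, Helix), (ATL, 24, 34, 34, white, 22, Delta), (ATL, 24, 34, 34, white, 34, Echo), (ATL, 24, 34, 34, white, 38, Gamma), (ATL, 34, 16, 17, black, 3, Omega), (ATL, 34, 16, 20, green, 3, Omega), (ATL, 34, 16, 27, green, 3, Omega)}
Apply σ_{sid ≤ pid}; surviving tuples: {(ATL, 24, 13, 32, blue, 34, Echo), (ATL, 24, 13, 32, blue, 38, Gamma), (ATL, 24, 13, 34, white, 34, Echo), (ATL, 24, 13, 34, white, 38, Gamma), (ATL, 24, 34, 32, blue, 34, Echo), (ATL, 24, 34, 32, blue, 38, Gamma), (ATL, 24, 34, 34, white, 34, Echo), (ATL, 24, 34, 34, white, 38, Gamma)}
π[color, qty, city]: project onto (color, qty, city) (6 duplicate(s) eliminated) → {(blue, 24, ATL), (white, 24, ATL)}

{(blue, 24, ATL), (white, 24, ATL)}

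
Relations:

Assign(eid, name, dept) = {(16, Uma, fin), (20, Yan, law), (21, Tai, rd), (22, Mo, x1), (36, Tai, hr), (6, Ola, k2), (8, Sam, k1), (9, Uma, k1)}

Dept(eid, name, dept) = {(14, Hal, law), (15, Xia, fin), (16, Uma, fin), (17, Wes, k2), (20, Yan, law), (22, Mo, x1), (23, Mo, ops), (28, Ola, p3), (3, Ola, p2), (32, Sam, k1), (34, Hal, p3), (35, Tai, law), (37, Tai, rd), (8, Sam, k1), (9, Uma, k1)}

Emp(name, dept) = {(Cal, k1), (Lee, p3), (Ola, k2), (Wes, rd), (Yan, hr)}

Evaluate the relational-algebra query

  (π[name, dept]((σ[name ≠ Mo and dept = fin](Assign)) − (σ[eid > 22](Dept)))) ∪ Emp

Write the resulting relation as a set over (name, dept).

{(Cal, k1), (Lee, p3), (Ola, k2), (Uma, fin), (Wes, rd), (Yan, hr)}

Apply σ_{name ≠ Mo and dept = fin}; surviving tuples: {(16, Uma, fin)}
Apply σ_{eid > 22}; surviving tuples: {(23, Mo, ops), (28, Ola, p3), (32, Sam, k1), (34, Hal, p3), (35, Tai, law), (37, Tai, rd)}
Taking the difference: {(16, Uma, fin)}
Keep only column(s) name, dept: {(Uma, fin)}
Taking the union: {(Cal, k1), (Lee, p3), (Ola, k2), (Uma, fin), (Wes, rd), (Yan, hr)}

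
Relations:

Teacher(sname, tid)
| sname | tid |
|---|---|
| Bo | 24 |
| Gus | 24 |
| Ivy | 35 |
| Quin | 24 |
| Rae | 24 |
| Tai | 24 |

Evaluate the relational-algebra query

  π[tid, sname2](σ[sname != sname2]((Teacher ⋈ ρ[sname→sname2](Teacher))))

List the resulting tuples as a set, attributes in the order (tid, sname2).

ρ[sname→sname2]: schema becomes (sname2, tid); tuples unchanged.
Joining Teacher and ρ[sname→sname2](Teacher) on tid yields {(Bo, 24, Bo), (Bo, 24, Gus), (Bo, 24, Quin), (Bo, 24, Rae), (Bo, 24, Tai), (Gus, 24, Bo), (Gus, 24, Gus), (Gus, 24, Quin), (Gus, 24, Rae), (Gus, 24, Tai), (Ivy, 35, Ivy), (Quin, 24, Bo), (Quin, 24, Gus), (Quin, 24, Quin), (Quin, 24, Rae), (Quin, 24, Tai), (Rae, 24, Bo), (Rae, 24, Gus), (Rae, 24, Quin), (Rae, 24, Rae), (Rae, 24, Tai), (Tai, 24, Bo), (Tai, 24, Gus), (Tai, 24, Quin), (Tai, 24, Rae), (Tai, 24, Tai)}.
Selection sname != sname2: {(Bo, 24, Gus), (Bo, 24, Quin), (Bo, 24, Rae), (Bo, 24, Tai), (Gus, 24, Bo), (Gus, 24, Quin), (Gus, 24, Rae), (Gus, 24, Tai), (Quin, 24, Bo), (Quin, 24, Gus), (Quin, 24, Rae), (Quin, 24, Tai), (Rae, 24, Bo), (Rae, 24, Gus), (Rae, 24, Quin), (Rae, 24, Tai), (Tai, 24, Bo), (Tai, 24, Gus), (Tai, 24, Quin), (Tai, 24, Rae)}
Projecting to tid, sname2 (15 duplicate(s) eliminated): {(24, Bo), (24, Gus), (24, Quin), (24, Rae), (24, Tai)}

{(24, Bo), (24, Gus), (24, Quin), (24, Rae), (24, Tai)}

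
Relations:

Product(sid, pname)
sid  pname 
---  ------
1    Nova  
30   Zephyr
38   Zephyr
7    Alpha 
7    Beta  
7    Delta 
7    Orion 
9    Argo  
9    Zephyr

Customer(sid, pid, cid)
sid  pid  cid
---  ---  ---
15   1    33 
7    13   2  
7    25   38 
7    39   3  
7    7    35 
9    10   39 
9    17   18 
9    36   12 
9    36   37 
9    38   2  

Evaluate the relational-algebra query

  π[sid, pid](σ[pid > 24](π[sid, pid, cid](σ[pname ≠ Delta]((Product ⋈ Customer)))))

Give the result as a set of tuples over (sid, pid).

Product ⋈ Customer (natural join on sid): {(7, Alpha, 13, 2), (7, Alpha, 25, 38), (7, Alpha, 39, 3), (7, Alpha, 7, 35), (7, Beta, 13, 2), (7, Beta, 25, 38), (7, Beta, 39, 3), (7, Beta, 7, 35), (7, Delta, 13, 2), (7, Delta, 25, 38), (7, Delta, 39, 3), (7, Delta, 7, 35), (7, Orion, 13, 2), (7, Orion, 25, 38), (7, Orion, 39, 3), (7, Orion, 7, 35), (9, Argo, 10, 39), (9, Argo, 17, 18), (9, Argo, 36, 12), (9, Argo, 36, 37), (9, Argo, 38, 2), (9, Zephyr, 10, 39), (9, Zephyr, 17, 18), (9, Zephyr, 36, 12), (9, Zephyr, 36, 37), (9, Zephyr, 38, 2)}
σ[pname ≠ Delta]: keep tuples satisfying pname ≠ Delta → {(7, Alpha, 13, 2), (7, Alpha, 25, 38), (7, Alpha, 39, 3), (7, Alpha, 7, 35), (7, Beta, 13, 2), (7, Beta, 25, 38), (7, Beta, 39, 3), (7, Beta, 7, 35), (7, Orion, 13, 2), (7, Orion, 25, 38), (7, Orion, 39, 3), (7, Orion, 7, 35), (9, Argo, 10, 39), (9, Argo, 17, 18), (9, Argo, 36, 12), (9, Argo, 36, 37), (9, Argo, 38, 2), (9, Zephyr, 10, 39), (9, Zephyr, 17, 18), (9, Zephyr, 36, 12), (9, Zephyr, 36, 37), (9, Zephyr, 38, 2)}
π_{sid, pid, cid} gives {(7, 13, 2), (7, 25, 38), (7, 39, 3), (7, 7, 35), (9, 10, 39), (9, 17, 18), (9, 36, 12), (9, 36, 37), (9, 38, 2)} (13 duplicate(s) eliminated).
σ[pid > 24]: keep tuples satisfying pid > 24 → {(7, 25, 38), (7, 39, 3), (9, 36, 12), (9, 36, 37), (9, 38, 2)}
π_{sid, pid} gives {(7, 25), (7, 39), (9, 36), (9, 38)} (1 duplicate(s) eliminated).

{(7, 25), (7, 39), (9, 36), (9, 38)}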